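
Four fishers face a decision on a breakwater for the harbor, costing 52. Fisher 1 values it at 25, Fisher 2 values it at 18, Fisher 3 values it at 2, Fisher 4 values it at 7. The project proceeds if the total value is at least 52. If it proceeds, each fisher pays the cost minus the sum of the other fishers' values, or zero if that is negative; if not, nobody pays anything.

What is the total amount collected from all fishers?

Total value 52 ≥ cost 52, so it is built.
Fisher 1: others sum to 27; max(0, 52 - 27) = 25.
Fisher 2: others sum to 34; max(0, 52 - 34) = 18.
Fisher 3: others sum to 50; max(0, 52 - 50) = 2.
Fisher 4: others sum to 45; max(0, 52 - 45) = 7.
Total collected = 25 + 18 + 2 + 7 = 52.

52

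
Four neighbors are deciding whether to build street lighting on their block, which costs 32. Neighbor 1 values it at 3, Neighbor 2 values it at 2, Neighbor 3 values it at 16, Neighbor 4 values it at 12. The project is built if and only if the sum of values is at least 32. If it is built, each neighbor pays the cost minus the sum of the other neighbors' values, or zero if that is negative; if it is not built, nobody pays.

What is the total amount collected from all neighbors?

29

Total value 33 ≥ cost 32, so it is built.
Neighbor 1: others sum to 30; max(0, 32 - 30) = 2.
Neighbor 2: others sum to 31; max(0, 32 - 31) = 1.
Neighbor 3: others sum to 17; max(0, 32 - 17) = 15.
Neighbor 4: others sum to 21; max(0, 32 - 21) = 11.
Total collected = 2 + 1 + 15 + 11 = 29.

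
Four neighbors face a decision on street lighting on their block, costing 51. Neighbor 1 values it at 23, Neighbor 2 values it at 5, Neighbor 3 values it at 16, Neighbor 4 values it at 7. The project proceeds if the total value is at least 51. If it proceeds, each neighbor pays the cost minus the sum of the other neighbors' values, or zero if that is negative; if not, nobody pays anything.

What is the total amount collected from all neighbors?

Total value 51 ≥ cost 51, so it is built.
Neighbor 1: others sum to 28; max(0, 51 - 28) = 23.
Neighbor 2: others sum to 46; max(0, 51 - 46) = 5.
Neighbor 3: others sum to 35; max(0, 51 - 35) = 16.
Neighbor 4: others sum to 44; max(0, 51 - 44) = 7.
Total collected = 23 + 5 + 16 + 7 = 51.

51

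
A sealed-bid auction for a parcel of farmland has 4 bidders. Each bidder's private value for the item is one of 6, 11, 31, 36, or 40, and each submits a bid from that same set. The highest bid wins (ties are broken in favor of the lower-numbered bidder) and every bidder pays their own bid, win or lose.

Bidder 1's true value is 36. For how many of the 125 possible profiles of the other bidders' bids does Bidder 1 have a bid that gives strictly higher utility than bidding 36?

88

Others bid (6, 6, 6): truth gives 0; bid 6 gives 30 > 0. Violating.
Others bid (6, 6, 11): truth gives 0; bid 11 gives 25 > 0. Violating.
Others bid (6, 6, 31): truth gives 0; bid 31 gives 5 > 0. Violating.
Others bid (6, 6, 40): truth gives -36; bid 40 gives -4 > -36. Violating.
Others bid (6, 6, 36): truth gives 0; no alternative beats it.
Others bid (6, 11, 36): truth gives 0; no alternative beats it.
(Checking all 125 profiles: 88 have a profitable deviation, 37 do not.)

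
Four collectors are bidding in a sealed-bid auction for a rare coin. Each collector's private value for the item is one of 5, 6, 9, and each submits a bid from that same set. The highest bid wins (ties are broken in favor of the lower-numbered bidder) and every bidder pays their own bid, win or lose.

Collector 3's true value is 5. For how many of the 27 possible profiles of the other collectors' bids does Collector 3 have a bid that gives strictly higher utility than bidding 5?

Others bid (5, 5, 5): truth gives -5; bid 6 gives -1 > -5. Violating.
Others bid (5, 5, 6): truth gives -5; bid 6 gives -1 > -5. Violating.
Others bid (5, 5, 9): truth gives -5; bid 9 gives -4 > -5. Violating.
Others bid (5, 6, 5): truth gives -5; bid 9 gives -4 > -5. Violating.
Others bid (5, 9, 5): truth gives -5; no alternative beats it.
Others bid (5, 9, 6): truth gives -5; no alternative beats it.
(Checking all 27 profiles: 12 have a profitable deviation, 15 do not.)

12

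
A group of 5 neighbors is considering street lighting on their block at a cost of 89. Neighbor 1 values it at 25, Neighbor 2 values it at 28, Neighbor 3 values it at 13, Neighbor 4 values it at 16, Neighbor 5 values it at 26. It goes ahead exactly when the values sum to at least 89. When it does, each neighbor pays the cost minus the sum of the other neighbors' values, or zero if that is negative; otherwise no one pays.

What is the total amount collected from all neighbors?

Total value 108 ≥ cost 89, so it is built.
Neighbor 1: others sum to 83; max(0, 89 - 83) = 6.
Neighbor 2: others sum to 80; max(0, 89 - 80) = 9.
Neighbor 3: others sum to 95; max(0, 89 - 95) = 0.
Neighbor 4: others sum to 92; max(0, 89 - 92) = 0.
Neighbor 5: others sum to 82; max(0, 89 - 82) = 7.
Total collected = 6 + 9 + 0 + 0 + 7 = 22.

22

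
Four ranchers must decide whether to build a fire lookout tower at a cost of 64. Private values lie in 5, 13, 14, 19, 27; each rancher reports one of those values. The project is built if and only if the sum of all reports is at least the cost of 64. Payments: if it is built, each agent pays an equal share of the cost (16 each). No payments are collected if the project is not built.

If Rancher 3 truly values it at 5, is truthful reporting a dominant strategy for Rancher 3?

Yes

Check each profile of the others' reports and compare truth against every alternative report.
Others report (5, 19, 27): truth gives 0, best alternative gives -11.
Others report (5, 27, 19): truth gives 0, best alternative gives -11.
Others report (13, 13, 27): truth gives 0, best alternative gives -11.
Others report (13, 14, 27): truth gives 0, best alternative gives -11.
Others report (13, 19, 19): truth gives 0, best alternative gives -11.
Others report (13, 27, 13): truth gives 0, best alternative gives -11.
(Remaining 119 profiles checked similarly; truth is weakly best in each.)
In every case the truthful report is at least as good as any alternative, so it is a dominant strategy.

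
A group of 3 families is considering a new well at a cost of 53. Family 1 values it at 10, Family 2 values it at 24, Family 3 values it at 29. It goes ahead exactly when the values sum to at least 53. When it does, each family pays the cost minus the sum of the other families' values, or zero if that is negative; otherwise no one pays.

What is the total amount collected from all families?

33

Total value 63 ≥ cost 53, so it is built.
Family 1: others sum to 53; max(0, 53 - 53) = 0.
Family 2: others sum to 39; max(0, 53 - 39) = 14.
Family 3: others sum to 34; max(0, 53 - 34) = 19.
Total collected = 0 + 14 + 19 = 33.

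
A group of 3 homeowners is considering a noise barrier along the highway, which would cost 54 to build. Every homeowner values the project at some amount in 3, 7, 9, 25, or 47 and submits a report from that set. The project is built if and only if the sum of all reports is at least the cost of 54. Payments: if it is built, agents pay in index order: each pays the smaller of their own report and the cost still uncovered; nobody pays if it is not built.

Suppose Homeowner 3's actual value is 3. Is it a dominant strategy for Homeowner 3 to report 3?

Check each profile of the others' reports and compare truth against every alternative report.
Others report (3, 47): truth gives 0, best alternative gives -1.
Others report (25, 25): truth gives 0, best alternative gives -1.
Others report (47, 3): truth gives 0, best alternative gives -1.
Others report (7, 47): truth gives 3, best alternative gives 3.
Others report (9, 47): truth gives 3, best alternative gives 3.
Others report (25, 47): truth gives 3, best alternative gives 3.
(Remaining 19 profiles checked similarly; truth is weakly best in each.)
In every case the truthful report is at least as good as any alternative, so it is a dominant strategy.

Yes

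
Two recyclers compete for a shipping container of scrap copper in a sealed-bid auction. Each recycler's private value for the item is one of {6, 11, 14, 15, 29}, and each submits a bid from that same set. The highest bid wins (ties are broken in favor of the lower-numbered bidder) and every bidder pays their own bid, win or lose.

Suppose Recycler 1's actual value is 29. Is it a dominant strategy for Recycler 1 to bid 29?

Consider the case where Recycler 2 bids 6.
Truthful bid 29: wins, pays 29, utility 29 - 29 = 0.
Bid 6 instead: wins, pays 6, utility 29 - 6 = 23.
Since 23 > 0, bidding 6 is strictly better here, so truthful bidding is not dominant.

No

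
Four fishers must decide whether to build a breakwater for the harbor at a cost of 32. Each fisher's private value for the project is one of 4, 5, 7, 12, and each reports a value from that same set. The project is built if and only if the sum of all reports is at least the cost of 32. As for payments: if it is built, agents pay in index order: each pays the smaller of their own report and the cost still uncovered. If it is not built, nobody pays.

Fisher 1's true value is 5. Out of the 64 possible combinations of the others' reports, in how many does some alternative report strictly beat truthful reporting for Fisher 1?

10

Others report (4, 12, 12): truth gives 0; report 4 gives 1 > 0. Violating.
Others report (5, 12, 12): truth gives 0; report 4 gives 1 > 0. Violating.
Others report (7, 12, 12): truth gives 0; report 4 gives 1 > 0. Violating.
Others report (12, 4, 12): truth gives 0; report 4 gives 1 > 0. Violating.
Others report (4, 4, 4): truth gives 0; no alternative beats it.
Others report (4, 4, 5): truth gives 0; no alternative beats it.
(Checking all 64 profiles: 10 have a profitable deviation, 54 do not.)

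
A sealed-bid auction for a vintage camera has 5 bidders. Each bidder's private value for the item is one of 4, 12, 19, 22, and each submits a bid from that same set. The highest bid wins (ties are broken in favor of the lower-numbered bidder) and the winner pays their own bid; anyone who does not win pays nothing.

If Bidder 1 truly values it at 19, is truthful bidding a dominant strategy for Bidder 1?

Consider the case where Bidder 2 bids 4, Bidder 3 bids 4, Bidder 4 bids 4 and Bidder 5 bids 4.
Truthful bid 19: wins, pays 19, utility 19 - 19 = 0.
Bid 4 instead: wins, pays 4, utility 19 - 4 = 15.
Since 15 > 0, bidding 4 is strictly better here, so truthful bidding is not dominant.

No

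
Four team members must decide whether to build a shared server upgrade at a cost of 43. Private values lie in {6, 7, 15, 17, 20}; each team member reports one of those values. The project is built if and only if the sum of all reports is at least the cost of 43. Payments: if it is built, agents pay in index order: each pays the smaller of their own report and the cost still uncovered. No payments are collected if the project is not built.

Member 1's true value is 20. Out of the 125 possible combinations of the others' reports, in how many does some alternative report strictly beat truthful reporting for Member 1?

Others report (6, 6, 15): truth gives 0; report 17 gives 3 > 0. Violating.
Others report (6, 6, 17): truth gives 0; report 15 gives 5 > 0. Violating.
Others report (6, 6, 20): truth gives 0; report 15 gives 5 > 0. Violating.
Others report (6, 7, 15): truth gives 0; report 15 gives 5 > 0. Violating.
Others report (6, 6, 6): truth gives 0; no alternative beats it.
Others report (6, 6, 7): truth gives 0; no alternative beats it.
(Checking all 125 profiles: 117 have a profitable deviation, 8 do not.)

117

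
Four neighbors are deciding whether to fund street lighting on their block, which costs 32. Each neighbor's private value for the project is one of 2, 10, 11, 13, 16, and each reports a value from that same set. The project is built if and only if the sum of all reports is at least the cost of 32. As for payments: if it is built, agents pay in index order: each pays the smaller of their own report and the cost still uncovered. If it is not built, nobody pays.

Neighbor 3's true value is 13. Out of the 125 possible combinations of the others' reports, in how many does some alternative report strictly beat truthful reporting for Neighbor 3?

Others report (2, 10, 10): truth gives 0; report 10 gives 3 > 0. Violating.
Others report (2, 10, 11): truth gives 0; report 10 gives 3 > 0. Violating.
Others report (2, 10, 13): truth gives 0; report 10 gives 3 > 0. Violating.
Others report (2, 10, 16): truth gives 0; report 10 gives 3 > 0. Violating.
Others report (2, 2, 2): truth gives 0; no alternative beats it.
Others report (2, 2, 10): truth gives 0; no alternative beats it.
(Checking all 125 profiles: 97 have a profitable deviation, 28 do not.)

97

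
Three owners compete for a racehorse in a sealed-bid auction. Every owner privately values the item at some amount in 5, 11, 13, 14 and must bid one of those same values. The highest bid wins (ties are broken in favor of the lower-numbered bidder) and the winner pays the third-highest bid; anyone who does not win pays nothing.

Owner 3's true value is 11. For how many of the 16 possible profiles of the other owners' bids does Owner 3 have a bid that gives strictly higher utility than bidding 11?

Others bid (5, 11): truth gives 0; bid 13 gives 6 > 0. Violating.
Others bid (5, 13): truth gives 0; bid 14 gives 6 > 0. Violating.
Others bid (11, 5): truth gives 0; bid 13 gives 6 > 0. Violating.
Others bid (13, 5): truth gives 0; bid 14 gives 6 > 0. Violating.
Others bid (5, 5): truth gives 6; no alternative beats it.
Others bid (5, 14): truth gives 0; no alternative beats it.
(Checking all 16 profiles: 4 have a profitable deviation, 12 do not.)

4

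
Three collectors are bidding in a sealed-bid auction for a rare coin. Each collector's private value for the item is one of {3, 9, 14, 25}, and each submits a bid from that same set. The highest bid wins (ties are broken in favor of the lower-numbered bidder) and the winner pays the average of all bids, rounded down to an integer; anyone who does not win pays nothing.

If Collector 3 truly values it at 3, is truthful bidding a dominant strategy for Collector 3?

Check each profile of the others' bids and compare truth against every alternative bid.
Others bid (3, 3): truth gives 0, best alternative gives -2.
Others bid (3, 9): truth gives 0, best alternative gives 0.
Others bid (3, 14): truth gives 0, best alternative gives 0.
Others bid (3, 25): truth gives 0, best alternative gives 0.
Others bid (9, 3): truth gives 0, best alternative gives 0.
Others bid (9, 9): truth gives 0, best alternative gives 0.
(Remaining 10 profiles checked similarly; truth is weakly best in each.)
In every case the truthful bid is at least as good as any alternative, so it is a dominant strategy.

Yes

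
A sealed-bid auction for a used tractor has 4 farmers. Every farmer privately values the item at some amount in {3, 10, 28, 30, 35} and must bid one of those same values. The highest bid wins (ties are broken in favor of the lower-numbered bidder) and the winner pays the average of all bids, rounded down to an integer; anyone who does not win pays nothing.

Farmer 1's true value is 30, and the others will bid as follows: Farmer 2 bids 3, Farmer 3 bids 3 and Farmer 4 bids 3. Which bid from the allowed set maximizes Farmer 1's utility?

Bid 3: wins, pays 3, utility 30 - 3 = 27.
Bid 10: wins, pays 4, utility 30 - 4 = 26.
Bid 28: wins, pays 9, utility 30 - 9 = 21.
Bid 30: wins, pays 9, utility 30 - 9 = 21.
Bid 35: wins, pays 11, utility 30 - 11 = 19.
The best choice is 3 with utility 27.

3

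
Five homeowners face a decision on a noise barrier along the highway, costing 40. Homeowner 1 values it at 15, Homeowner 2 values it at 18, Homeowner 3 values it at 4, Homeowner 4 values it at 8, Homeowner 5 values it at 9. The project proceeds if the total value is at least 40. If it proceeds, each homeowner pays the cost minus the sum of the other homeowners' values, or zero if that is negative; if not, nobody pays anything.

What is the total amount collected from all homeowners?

Total value 54 ≥ cost 40, so it is built.
Homeowner 1: others sum to 39; max(0, 40 - 39) = 1.
Homeowner 2: others sum to 36; max(0, 40 - 36) = 4.
Homeowner 3: others sum to 50; max(0, 40 - 50) = 0.
Homeowner 4: others sum to 46; max(0, 40 - 46) = 0.
Homeowner 5: others sum to 45; max(0, 40 - 45) = 0.
Total collected = 1 + 4 + 0 + 0 + 0 = 5.

5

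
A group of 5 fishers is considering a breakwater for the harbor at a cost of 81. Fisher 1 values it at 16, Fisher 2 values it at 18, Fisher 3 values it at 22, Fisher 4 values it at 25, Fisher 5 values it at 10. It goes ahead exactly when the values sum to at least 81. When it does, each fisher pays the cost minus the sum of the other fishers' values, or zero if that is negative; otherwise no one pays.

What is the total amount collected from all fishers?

41

Total value 91 ≥ cost 81, so it is built.
Fisher 1: others sum to 75; max(0, 81 - 75) = 6.
Fisher 2: others sum to 73; max(0, 81 - 73) = 8.
Fisher 3: others sum to 69; max(0, 81 - 69) = 12.
Fisher 4: others sum to 66; max(0, 81 - 66) = 15.
Fisher 5: others sum to 81; max(0, 81 - 81) = 0.
Total collected = 6 + 8 + 12 + 15 + 0 = 41.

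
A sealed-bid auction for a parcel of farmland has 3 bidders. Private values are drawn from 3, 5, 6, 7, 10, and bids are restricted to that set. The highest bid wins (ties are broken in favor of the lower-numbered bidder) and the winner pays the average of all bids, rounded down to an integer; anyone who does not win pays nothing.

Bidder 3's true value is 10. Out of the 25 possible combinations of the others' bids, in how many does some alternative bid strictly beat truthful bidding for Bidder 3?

9

Others bid (3, 3): truth gives 5; bid 5 gives 7 > 5. Violating.
Others bid (3, 5): truth gives 4; bid 6 gives 6 > 4. Violating.
Others bid (3, 6): truth gives 4; bid 7 gives 5 > 4. Violating.
Others bid (5, 3): truth gives 4; bid 6 gives 6 > 4. Violating.
Others bid (3, 7): truth gives 4; no alternative beats it.
Others bid (3, 10): truth gives 0; no alternative beats it.
(Checking all 25 profiles: 9 have a profitable deviation, 16 do not.)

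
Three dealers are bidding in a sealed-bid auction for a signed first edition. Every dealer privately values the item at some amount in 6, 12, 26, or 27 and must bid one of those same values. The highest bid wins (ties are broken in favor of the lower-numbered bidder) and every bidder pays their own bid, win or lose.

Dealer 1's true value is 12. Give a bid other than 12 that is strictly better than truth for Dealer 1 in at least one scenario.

6

Suppose Dealer 2 bids 6 and Dealer 3 bids 6.
Bid 12: wins, pays 12, utility 12 - 12 = 0.
Bid 6: wins, pays 6, utility 12 - 6 = 6.
So bidding 6 beats truth here (6 > 0).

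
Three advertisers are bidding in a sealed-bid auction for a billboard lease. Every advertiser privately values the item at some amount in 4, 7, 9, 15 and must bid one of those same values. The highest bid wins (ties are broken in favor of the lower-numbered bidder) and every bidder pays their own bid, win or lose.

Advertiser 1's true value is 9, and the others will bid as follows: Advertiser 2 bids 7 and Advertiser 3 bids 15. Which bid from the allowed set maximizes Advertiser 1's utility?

Bid 4: loses but pays 4, utility -4.
Bid 7: loses but pays 7, utility -7.
Bid 9: loses but pays 9, utility -9.
Bid 15: wins, pays 15, utility 9 - 15 = -6.
The best choice is 4 with utility -4.

4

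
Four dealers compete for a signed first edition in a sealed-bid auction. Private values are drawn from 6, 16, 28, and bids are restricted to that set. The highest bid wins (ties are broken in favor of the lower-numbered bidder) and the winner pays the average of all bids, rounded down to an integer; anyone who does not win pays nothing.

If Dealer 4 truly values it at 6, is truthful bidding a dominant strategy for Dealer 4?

Yes

Check each profile of the others' bids and compare truth against every alternative bid.
Others bid (6, 6, 6): truth gives 0, best alternative gives -2.
Others bid (6, 6, 16): truth gives 0, best alternative gives 0.
Others bid (6, 6, 28): truth gives 0, best alternative gives 0.
Others bid (6, 16, 6): truth gives 0, best alternative gives 0.
Others bid (6, 16, 16): truth gives 0, best alternative gives 0.
Others bid (6, 16, 28): truth gives 0, best alternative gives 0.
(Remaining 21 profiles checked similarly; truth is weakly best in each.)
In every case the truthful bid is at least as good as any alternative, so it is a dominant strategy.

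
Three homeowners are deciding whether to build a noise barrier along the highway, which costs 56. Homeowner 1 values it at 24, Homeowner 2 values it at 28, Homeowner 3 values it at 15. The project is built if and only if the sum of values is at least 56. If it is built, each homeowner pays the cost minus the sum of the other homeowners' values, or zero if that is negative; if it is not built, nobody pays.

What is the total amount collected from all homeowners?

Total value 67 ≥ cost 56, so it is built.
Homeowner 1: others sum to 43; max(0, 56 - 43) = 13.
Homeowner 2: others sum to 39; max(0, 56 - 39) = 17.
Homeowner 3: others sum to 52; max(0, 56 - 52) = 4.
Total collected = 13 + 17 + 4 = 34.

34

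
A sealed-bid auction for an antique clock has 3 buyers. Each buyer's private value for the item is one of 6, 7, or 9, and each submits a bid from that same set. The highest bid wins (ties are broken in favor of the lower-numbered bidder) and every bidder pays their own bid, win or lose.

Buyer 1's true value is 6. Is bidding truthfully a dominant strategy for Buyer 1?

No

Consider the case where Buyer 2 bids 6 and Buyer 3 bids 7.
Truthful bid 6: loses but pays 6, utility -6.
Bid 7 instead: wins, pays 7, utility 6 - 7 = -1.
Since -1 > -6, bidding 7 is strictly better here, so truthful bidding is not dominant.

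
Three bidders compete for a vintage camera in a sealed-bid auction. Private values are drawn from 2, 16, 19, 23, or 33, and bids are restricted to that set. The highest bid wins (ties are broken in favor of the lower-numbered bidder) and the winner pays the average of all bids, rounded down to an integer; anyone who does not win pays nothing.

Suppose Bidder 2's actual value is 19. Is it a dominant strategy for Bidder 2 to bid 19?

No

Consider the case where Bidder 1 bids 2 and Bidder 3 bids 2.
Truthful bid 19: wins, pays 7, utility 19 - 7 = 12.
Bid 16 instead: wins, pays 6, utility 19 - 6 = 13.
Since 13 > 12, bidding 16 is strictly better here, so truthful bidding is not dominant.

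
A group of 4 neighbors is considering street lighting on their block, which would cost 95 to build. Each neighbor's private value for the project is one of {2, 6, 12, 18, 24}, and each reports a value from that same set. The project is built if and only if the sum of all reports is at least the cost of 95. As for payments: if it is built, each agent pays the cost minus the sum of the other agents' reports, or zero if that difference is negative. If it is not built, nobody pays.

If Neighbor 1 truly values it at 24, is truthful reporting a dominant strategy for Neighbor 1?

Yes

Check each profile of the others' reports and compare truth against every alternative report.
Others report (24, 24, 24): truth gives 1, best alternative gives 0.
Others report (2, 2, 2): truth gives 0, best alternative gives 0.
Others report (2, 2, 6): truth gives 0, best alternative gives 0.
Others report (2, 2, 12): truth gives 0, best alternative gives 0.
Others report (2, 2, 18): truth gives 0, best alternative gives 0.
Others report (2, 2, 24): truth gives 0, best alternative gives 0.
(Remaining 119 profiles checked similarly; truth is weakly best in each.)
In every case the truthful report is at least as good as any alternative, so it is a dominant strategy.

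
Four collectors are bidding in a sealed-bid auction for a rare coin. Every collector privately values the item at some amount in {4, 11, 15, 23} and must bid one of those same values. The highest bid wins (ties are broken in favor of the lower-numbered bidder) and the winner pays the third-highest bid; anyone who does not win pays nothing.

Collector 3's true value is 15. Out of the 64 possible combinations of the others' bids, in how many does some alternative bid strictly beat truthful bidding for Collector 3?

Others bid (4, 4, 23): truth gives 0; bid 23 gives 11 > 0. Violating.
Others bid (4, 11, 23): truth gives 0; bid 23 gives 4 > 0. Violating.
Others bid (4, 15, 4): truth gives 0; bid 23 gives 11 > 0. Violating.
Others bid (4, 15, 11): truth gives 0; bid 23 gives 4 > 0. Violating.
Others bid (4, 4, 4): truth gives 11; no alternative beats it.
Others bid (4, 4, 11): truth gives 11; no alternative beats it.
(Checking all 64 profiles: 12 have a profitable deviation, 52 do not.)

12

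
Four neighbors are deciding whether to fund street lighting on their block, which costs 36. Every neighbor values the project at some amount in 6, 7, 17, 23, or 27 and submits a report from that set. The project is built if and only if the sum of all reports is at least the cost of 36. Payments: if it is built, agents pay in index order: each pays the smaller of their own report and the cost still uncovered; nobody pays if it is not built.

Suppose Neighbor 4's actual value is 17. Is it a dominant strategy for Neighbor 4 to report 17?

Yes

Check each profile of the others' reports and compare truth against every alternative report.
Others report (6, 6, 27): truth gives 17, best alternative gives 17.
Others report (6, 7, 23): truth gives 17, best alternative gives 17.
Others report (6, 7, 27): truth gives 17, best alternative gives 17.
Others report (6, 17, 17): truth gives 17, best alternative gives 17.
Others report (6, 17, 23): truth gives 17, best alternative gives 17.
Others report (6, 17, 27): truth gives 17, best alternative gives 17.
(Remaining 119 profiles checked similarly; truth is weakly best in each.)
In every case the truthful report is at least as good as any alternative, so it is a dominant strategy.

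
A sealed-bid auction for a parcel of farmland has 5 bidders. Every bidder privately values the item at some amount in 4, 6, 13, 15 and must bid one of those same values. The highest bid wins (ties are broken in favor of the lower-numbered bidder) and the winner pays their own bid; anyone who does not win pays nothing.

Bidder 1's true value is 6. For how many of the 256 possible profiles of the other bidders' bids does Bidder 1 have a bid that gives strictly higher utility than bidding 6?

1

Others bid (4, 4, 4, 4): truth gives 0; bid 4 gives 2 > 0. Violating.
Others bid (4, 4, 4, 6): truth gives 0; no alternative beats it.
Others bid (4, 4, 4, 13): truth gives 0; no alternative beats it.
(Checking all 256 profiles: 1 has a profitable deviation, 255 do not.)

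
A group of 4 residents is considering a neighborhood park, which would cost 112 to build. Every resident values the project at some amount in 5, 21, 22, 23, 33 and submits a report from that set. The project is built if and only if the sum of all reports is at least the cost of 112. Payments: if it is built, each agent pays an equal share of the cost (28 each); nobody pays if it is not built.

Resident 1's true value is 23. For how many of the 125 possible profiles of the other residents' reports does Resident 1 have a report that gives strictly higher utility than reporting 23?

Others report (23, 33, 33): truth gives -5; report 5 gives 0 > -5. Violating.
Others report (33, 23, 33): truth gives -5; report 5 gives 0 > -5. Violating.
Others report (33, 33, 23): truth gives -5; report 5 gives 0 > -5. Violating.
Others report (33, 33, 33): truth gives -5; report 5 gives 0 > -5. Violating.
Others report (5, 5, 5): truth gives 0; no alternative beats it.
Others report (5, 5, 21): truth gives 0; no alternative beats it.
(Checking all 125 profiles: 4 have a profitable deviation, 121 do not.)

4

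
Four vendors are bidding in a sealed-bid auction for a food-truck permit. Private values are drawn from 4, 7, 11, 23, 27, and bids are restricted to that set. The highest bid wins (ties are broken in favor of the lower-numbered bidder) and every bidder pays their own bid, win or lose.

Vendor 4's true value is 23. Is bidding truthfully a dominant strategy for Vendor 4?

Consider the case where Vendor 1 bids 4, Vendor 2 bids 4 and Vendor 3 bids 4.
Truthful bid 23: wins, pays 23, utility 23 - 23 = 0.
Bid 7 instead: wins, pays 7, utility 23 - 7 = 16.
Since 16 > 0, bidding 7 is strictly better here, so truthful bidding is not dominant.

No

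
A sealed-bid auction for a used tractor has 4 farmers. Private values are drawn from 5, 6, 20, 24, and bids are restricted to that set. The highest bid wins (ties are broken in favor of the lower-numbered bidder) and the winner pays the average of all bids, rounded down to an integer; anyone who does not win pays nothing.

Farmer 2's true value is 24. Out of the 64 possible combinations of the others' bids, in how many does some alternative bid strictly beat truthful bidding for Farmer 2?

Others bid (5, 5, 5): truth gives 15; bid 6 gives 19 > 15. Violating.
Others bid (5, 5, 6): truth gives 14; bid 6 gives 19 > 14. Violating.
Others bid (5, 5, 20): truth gives 11; bid 20 gives 12 > 11. Violating.
Others bid (5, 6, 5): truth gives 14; bid 6 gives 19 > 14. Violating.
Others bid (5, 5, 24): truth gives 10; no alternative beats it.
Others bid (5, 6, 24): truth gives 10; no alternative beats it.
(Checking all 64 profiles: 18 have a profitable deviation, 46 do not.)

18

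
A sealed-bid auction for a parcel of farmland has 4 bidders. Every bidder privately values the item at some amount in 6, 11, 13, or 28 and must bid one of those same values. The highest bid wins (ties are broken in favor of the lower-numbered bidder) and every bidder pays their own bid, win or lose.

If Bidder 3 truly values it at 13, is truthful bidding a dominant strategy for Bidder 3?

Consider the case where Bidder 1 bids 6, Bidder 2 bids 6 and Bidder 4 bids 6.
Truthful bid 13: wins, pays 13, utility 13 - 13 = 0.
Bid 11 instead: wins, pays 11, utility 13 - 11 = 2.
Since 2 > 0, bidding 11 is strictly better here, so truthful bidding is not dominant.

No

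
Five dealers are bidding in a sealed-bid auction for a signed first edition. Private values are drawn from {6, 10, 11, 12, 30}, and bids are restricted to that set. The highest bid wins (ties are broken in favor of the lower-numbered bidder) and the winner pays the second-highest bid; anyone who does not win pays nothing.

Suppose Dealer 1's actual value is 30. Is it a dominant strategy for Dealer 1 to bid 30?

Check each profile of the others' bids and compare truth against every alternative bid.
Others bid (6, 6, 6, 6): truth gives 24, best alternative gives 24.
Others bid (6, 6, 6, 10): truth gives 20, best alternative gives 20.
Others bid (6, 6, 10, 6): truth gives 20, best alternative gives 20.
Others bid (6, 6, 10, 10): truth gives 20, best alternative gives 20.
Others bid (6, 10, 6, 6): truth gives 20, best alternative gives 20.
Others bid (6, 10, 6, 10): truth gives 20, best alternative gives 20.
(Remaining 619 profiles checked similarly; truth is weakly best in each.)
In every case the truthful bid is at least as good as any alternative, so it is a dominant strategy.

Yes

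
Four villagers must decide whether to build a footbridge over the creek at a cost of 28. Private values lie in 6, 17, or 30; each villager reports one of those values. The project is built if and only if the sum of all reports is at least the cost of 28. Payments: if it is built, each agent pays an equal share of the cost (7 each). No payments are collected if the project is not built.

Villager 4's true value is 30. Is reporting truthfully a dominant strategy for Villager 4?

Yes

Check each profile of the others' reports and compare truth against every alternative report.
Others report (6, 6, 6): truth gives 23, best alternative gives 23.
Others report (6, 6, 17): truth gives 23, best alternative gives 23.
Others report (6, 6, 30): truth gives 23, best alternative gives 23.
Others report (6, 17, 6): truth gives 23, best alternative gives 23.
Others report (6, 17, 17): truth gives 23, best alternative gives 23.
Others report (6, 17, 30): truth gives 23, best alternative gives 23.
(Remaining 21 profiles checked similarly; truth is weakly best in each.)
In every case the truthful report is at least as good as any alternative, so it is a dominant strategy.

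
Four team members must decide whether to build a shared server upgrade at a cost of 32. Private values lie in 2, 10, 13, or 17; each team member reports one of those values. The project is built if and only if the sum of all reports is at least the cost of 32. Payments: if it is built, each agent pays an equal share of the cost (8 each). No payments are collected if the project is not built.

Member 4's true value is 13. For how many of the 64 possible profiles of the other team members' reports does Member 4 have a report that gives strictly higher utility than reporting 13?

3

Others report (2, 2, 13): truth gives 0; report 17 gives 5 > 0. Violating.
Others report (2, 13, 2): truth gives 0; report 17 gives 5 > 0. Violating.
Others report (13, 2, 2): truth gives 0; report 17 gives 5 > 0. Violating.
Others report (2, 2, 2): truth gives 0; no alternative beats it.
Others report (2, 2, 10): truth gives 0; no alternative beats it.
(Checking all 64 profiles: 3 have a profitable deviation, 61 do not.)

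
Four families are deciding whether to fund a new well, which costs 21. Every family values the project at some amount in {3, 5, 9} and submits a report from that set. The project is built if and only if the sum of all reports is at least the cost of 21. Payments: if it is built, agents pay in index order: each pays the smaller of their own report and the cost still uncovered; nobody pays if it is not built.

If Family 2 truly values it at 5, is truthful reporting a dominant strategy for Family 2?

Consider the case where Family 1 reports 3, Family 3 reports 9 and Family 4 reports 9.
Truthful report 5: project built, pays 5, utility 5 - 5 = 0.
Report 3 instead: project built, pays 3, utility 5 - 3 = 2.
Since 2 > 0, reporting 3 is strictly better here, so truthful reporting is not dominant.

No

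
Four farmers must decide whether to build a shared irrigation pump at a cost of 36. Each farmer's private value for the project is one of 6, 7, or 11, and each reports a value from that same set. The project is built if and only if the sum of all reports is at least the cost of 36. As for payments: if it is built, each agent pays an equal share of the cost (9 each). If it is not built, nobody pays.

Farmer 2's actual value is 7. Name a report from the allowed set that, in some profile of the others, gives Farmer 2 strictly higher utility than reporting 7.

6

Suppose Farmer 1 reports 7, Farmer 3 reports 11 and Farmer 4 reports 11.
Report 7: project built, pays 9, utility 7 - 9 = -2.
Report 6: project not built, utility 0.
So reporting 6 beats truth here (0 > -2).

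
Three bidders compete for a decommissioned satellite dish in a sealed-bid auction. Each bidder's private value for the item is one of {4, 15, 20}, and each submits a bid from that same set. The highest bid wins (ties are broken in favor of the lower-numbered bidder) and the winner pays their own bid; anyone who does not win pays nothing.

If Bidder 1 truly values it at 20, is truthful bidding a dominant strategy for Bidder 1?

No

Consider the case where Bidder 2 bids 4 and Bidder 3 bids 4.
Truthful bid 20: wins, pays 20, utility 20 - 20 = 0.
Bid 4 instead: wins, pays 4, utility 20 - 4 = 16.
Since 16 > 0, bidding 4 is strictly better here, so truthful bidding is not dominant.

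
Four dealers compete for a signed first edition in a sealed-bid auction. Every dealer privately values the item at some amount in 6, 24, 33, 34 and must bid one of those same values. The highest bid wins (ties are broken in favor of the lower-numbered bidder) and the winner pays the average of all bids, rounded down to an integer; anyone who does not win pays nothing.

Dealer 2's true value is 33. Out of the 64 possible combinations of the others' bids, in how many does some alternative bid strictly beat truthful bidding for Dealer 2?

Others bid (6, 6, 6): truth gives 21; bid 24 gives 23 > 21. Violating.
Others bid (6, 6, 24): truth gives 16; bid 24 gives 18 > 16. Violating.
Others bid (6, 6, 34): truth gives 0; bid 34 gives 13 > 0. Violating.
Others bid (6, 24, 6): truth gives 16; bid 24 gives 18 > 16. Violating.
Others bid (6, 6, 33): truth gives 14; no alternative beats it.
Others bid (6, 24, 33): truth gives 9; no alternative beats it.
(Checking all 64 profiles: 30 have a profitable deviation, 34 do not.)

30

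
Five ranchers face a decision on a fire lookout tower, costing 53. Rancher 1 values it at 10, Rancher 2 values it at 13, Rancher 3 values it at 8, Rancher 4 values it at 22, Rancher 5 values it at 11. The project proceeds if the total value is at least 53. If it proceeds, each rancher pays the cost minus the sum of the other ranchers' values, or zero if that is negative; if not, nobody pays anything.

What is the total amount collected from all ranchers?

Total value 64 ≥ cost 53, so it is built.
Rancher 1: others sum to 54; max(0, 53 - 54) = 0.
Rancher 2: others sum to 51; max(0, 53 - 51) = 2.
Rancher 3: others sum to 56; max(0, 53 - 56) = 0.
Rancher 4: others sum to 42; max(0, 53 - 42) = 11.
Rancher 5: others sum to 53; max(0, 53 - 53) = 0.
Total collected = 0 + 2 + 0 + 11 + 0 = 13.

13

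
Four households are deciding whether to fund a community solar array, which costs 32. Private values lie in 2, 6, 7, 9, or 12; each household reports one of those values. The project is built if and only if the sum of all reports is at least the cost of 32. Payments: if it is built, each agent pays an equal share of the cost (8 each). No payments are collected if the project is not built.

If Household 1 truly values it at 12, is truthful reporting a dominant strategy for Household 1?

Yes

Check each profile of the others' reports and compare truth against every alternative report.
Others report (2, 6, 12): truth gives 4, best alternative gives 0.
Others report (2, 7, 12): truth gives 4, best alternative gives 0.
Others report (2, 9, 9): truth gives 4, best alternative gives 0.
Others report (2, 12, 6): truth gives 4, best alternative gives 0.
Others report (2, 12, 7): truth gives 4, best alternative gives 0.
Others report (6, 2, 12): truth gives 4, best alternative gives 0.
(Remaining 119 profiles checked similarly; truth is weakly best in each.)
In every case the truthful report is at least as good as any alternative, so it is a dominant strategy.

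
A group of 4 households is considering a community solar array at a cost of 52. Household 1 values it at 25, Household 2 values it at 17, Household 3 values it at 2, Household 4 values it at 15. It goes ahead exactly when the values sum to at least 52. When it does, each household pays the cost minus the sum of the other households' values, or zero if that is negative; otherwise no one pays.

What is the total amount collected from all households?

36

Total value 59 ≥ cost 52, so it is built.
Household 1: others sum to 34; max(0, 52 - 34) = 18.
Household 2: others sum to 42; max(0, 52 - 42) = 10.
Household 3: others sum to 57; max(0, 52 - 57) = 0.
Household 4: others sum to 44; max(0, 52 - 44) = 8.
Total collected = 18 + 10 + 0 + 8 = 36.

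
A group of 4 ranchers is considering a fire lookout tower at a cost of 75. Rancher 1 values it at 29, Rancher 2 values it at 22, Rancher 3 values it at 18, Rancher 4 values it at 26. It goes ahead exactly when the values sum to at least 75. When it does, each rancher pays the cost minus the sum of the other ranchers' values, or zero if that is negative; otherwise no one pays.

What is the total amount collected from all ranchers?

Total value 95 ≥ cost 75, so it is built.
Rancher 1: others sum to 66; max(0, 75 - 66) = 9.
Rancher 2: others sum to 73; max(0, 75 - 73) = 2.
Rancher 3: others sum to 77; max(0, 75 - 77) = 0.
Rancher 4: others sum to 69; max(0, 75 - 69) = 6.
Total collected = 9 + 2 + 0 + 6 = 17.

17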